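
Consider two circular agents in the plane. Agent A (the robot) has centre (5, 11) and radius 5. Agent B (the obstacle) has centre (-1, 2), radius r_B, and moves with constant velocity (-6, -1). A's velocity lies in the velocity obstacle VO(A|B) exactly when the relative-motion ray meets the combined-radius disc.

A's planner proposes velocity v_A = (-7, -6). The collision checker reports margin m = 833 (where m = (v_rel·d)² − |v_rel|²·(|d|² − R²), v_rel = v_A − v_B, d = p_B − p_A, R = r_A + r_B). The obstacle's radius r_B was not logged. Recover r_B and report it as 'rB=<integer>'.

m = 833
d = (-6, -9);  v_rel = (-1, -5),  |v_rel|² = 26
v_rel×d = (-1)·(-9) − (-5)·(-6) = -21
since m = R²·26 − (-21)²:  R² = (441 + 833) / 26 = 49
R = √49 = 7  ⇒  r_B = 7 − 5 = 2

rB=2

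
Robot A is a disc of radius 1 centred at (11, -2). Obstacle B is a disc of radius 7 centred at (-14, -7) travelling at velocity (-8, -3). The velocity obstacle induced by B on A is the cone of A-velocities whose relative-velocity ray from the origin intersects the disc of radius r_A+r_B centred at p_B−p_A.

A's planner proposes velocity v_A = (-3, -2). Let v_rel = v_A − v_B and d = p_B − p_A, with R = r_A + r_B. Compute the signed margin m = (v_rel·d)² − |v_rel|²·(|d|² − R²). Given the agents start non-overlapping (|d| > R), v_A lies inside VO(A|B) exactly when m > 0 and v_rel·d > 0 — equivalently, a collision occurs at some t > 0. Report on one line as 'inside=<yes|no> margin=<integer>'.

d = (-25, -5),  |d|² = 650;  R = 1+7 = 8,  c = 650−8² = 586
v_rel = (5, 1),  |v_rel|² = 26;  v_rel·d = (5)·(-25) + (1)·(-5) = -130
26·t² + 260·t + 586 = 0  ⇒  m = (-130)² − 26·586 = 1664
m = 1664 > 0,  v_rel·d = -130 < 0  ⇒  outside

inside=no margin=1664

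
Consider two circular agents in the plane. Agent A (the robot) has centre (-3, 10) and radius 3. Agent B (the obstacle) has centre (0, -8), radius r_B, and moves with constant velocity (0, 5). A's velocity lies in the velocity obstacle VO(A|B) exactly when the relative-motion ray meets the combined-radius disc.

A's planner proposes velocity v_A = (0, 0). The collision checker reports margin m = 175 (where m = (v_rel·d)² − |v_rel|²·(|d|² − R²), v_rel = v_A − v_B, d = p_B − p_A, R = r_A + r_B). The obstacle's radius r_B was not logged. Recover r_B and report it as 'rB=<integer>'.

m = 175
d = (3, -18);  v_rel = (0, -5),  |v_rel|² = 25
v_rel×d = (0)·(-18) − (-5)·(3) = 15
since m = R²·25 − 15²:  R² = (225 + 175) / 25 = 16
R = √16 = 4  ⇒  r_B = 4 − 3 = 1

rB=1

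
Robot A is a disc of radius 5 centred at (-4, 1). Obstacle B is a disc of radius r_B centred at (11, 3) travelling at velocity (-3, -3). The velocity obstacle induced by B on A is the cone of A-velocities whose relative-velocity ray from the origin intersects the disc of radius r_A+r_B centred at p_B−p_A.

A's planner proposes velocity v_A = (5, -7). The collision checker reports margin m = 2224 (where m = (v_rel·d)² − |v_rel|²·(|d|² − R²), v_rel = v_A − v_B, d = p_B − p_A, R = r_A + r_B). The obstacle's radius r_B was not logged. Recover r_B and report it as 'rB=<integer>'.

m = 2224
d = (15, 2);  v_rel = (8, -4),  |v_rel|² = 80
v_rel×d = (8)·(2) − (-4)·(15) = 76
since m = R²·80 − 76²:  R² = (5776 + 2224) / 80 = 100
R = √100 = 10  ⇒  r_B = 10 − 5 = 5

rB=5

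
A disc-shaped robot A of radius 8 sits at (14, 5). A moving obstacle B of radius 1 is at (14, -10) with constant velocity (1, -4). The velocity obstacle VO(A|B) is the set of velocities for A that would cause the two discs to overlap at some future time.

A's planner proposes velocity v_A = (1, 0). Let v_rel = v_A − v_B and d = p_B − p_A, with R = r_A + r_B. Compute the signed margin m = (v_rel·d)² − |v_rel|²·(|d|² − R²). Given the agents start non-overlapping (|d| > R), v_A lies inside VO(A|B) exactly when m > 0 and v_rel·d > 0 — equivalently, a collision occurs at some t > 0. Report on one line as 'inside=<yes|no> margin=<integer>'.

d = (0, -15),  |d|² = 225;  R = 8+1 = 9,  c = 225−9² = 144
v_rel = (0, 4),  |v_rel|² = 16;  v_rel·d = (0)·(0) + (4)·(-15) = -60
16·t² + 120·t + 144 = 0  ⇒  m = (-60)² − 16·144 = 1296
m = 1296 > 0,  v_rel·d = -60 < 0  ⇒  outside

inside=no margin=1296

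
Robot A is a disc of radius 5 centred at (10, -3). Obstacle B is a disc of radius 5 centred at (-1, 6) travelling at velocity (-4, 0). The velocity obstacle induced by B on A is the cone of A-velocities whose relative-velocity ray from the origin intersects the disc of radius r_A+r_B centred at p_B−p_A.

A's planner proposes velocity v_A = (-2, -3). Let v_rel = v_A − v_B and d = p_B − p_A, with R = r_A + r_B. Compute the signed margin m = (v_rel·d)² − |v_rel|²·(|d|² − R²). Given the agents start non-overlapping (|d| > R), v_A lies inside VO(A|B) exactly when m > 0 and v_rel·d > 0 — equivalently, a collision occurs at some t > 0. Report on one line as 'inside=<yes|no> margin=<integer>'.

d = (-11, 9),  |d|² = 202;  R = 5+5 = 10,  c = 202−10² = 102
v_rel = (2, -3),  |v_rel|² = 13;  v_rel·d = (2)·(-11) + (-3)·(9) = -49
13·t² + 98·t + 102 = 0  ⇒  m = (-49)² − 13·102 = 1075
m = 1075 > 0,  v_rel·d = -49 < 0  ⇒  outside

inside=no margin=1075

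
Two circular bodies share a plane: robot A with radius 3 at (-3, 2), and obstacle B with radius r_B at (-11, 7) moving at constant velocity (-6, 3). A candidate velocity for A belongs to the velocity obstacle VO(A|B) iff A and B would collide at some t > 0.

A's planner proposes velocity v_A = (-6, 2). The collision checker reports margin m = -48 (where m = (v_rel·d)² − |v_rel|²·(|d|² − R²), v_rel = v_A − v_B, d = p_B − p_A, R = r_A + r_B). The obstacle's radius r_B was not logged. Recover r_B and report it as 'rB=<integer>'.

m = -48
d = (-8, 5);  v_rel = (0, -1),  |v_rel|² = 1
v_rel×d = (0)·(5) − (-1)·(-8) = -8
since m = R²·1 − (-8)²:  R² = (64 + -48) / 1 = 16
R = √16 = 4  ⇒  r_B = 4 − 3 = 1

rB=1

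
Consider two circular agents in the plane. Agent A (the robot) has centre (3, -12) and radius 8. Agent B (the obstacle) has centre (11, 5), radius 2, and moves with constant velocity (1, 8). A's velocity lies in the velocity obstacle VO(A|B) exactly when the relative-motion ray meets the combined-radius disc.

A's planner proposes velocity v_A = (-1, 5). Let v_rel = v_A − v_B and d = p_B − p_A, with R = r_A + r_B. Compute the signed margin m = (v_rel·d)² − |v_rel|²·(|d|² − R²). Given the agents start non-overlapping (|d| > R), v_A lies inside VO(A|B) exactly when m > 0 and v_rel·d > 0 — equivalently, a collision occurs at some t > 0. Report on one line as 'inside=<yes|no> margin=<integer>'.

d = (8, 17),  |d|² = 353;  R = 8+2 = 10,  c = 353−10² = 253
v_rel = (-2, -3),  |v_rel|² = 13;  v_rel·d = (-2)·(8) + (-3)·(17) = -67
13·t² + 134·t + 253 = 0  ⇒  m = (-67)² − 13·253 = 1200
m = 1200 > 0,  v_rel·d = -67 < 0  ⇒  outside

inside=no margin=1200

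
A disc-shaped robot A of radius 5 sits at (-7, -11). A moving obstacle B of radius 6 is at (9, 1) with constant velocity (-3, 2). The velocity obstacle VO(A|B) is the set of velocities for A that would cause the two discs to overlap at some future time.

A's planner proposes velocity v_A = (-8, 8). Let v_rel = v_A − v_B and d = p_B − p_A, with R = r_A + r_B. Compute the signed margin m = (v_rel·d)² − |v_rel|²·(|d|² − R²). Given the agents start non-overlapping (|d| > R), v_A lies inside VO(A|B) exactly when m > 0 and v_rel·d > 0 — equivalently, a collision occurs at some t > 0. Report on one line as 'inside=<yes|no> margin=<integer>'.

d = (16, 12),  |d|² = 400;  R = 5+6 = 11,  c = 400−11² = 279
v_rel = (-5, 6),  |v_rel|² = 61;  v_rel·d = (-5)·(16) + (6)·(12) = -8
61·t² + 16·t + 279 = 0  ⇒  m = (-8)² − 61·279 = -16955
m = -16955 < 0,  v_rel·d = -8 < 0  ⇒  outside

inside=no margin=-16955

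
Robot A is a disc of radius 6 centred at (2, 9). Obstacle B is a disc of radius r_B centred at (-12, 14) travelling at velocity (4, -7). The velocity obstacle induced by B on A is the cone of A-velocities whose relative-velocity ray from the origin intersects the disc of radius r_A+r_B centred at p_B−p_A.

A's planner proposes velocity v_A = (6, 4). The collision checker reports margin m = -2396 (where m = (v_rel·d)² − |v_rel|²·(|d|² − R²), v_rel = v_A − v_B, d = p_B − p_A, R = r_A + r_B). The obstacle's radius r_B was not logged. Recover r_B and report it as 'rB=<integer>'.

m = -2396
d = (-14, 5);  v_rel = (2, 11),  |v_rel|² = 125
v_rel×d = (2)·(5) − (11)·(-14) = 164
since m = R²·125 − 164²:  R² = (26896 + -2396) / 125 = 196
R = √196 = 14  ⇒  r_B = 14 − 6 = 8

rB=8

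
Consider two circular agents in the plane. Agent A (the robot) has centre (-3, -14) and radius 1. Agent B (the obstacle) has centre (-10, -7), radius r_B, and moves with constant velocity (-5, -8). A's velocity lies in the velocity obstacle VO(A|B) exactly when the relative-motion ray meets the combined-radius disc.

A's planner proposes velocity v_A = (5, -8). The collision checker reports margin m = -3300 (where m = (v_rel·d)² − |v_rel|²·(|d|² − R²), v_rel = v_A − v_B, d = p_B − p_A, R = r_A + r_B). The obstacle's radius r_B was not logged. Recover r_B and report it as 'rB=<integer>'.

m = -3300
d = (-7, 7);  v_rel = (10, 0),  |v_rel|² = 100
v_rel×d = (10)·(7) − (0)·(-7) = 70
since m = R²·100 − 70²:  R² = (4900 + -3300) / 100 = 16
R = √16 = 4  ⇒  r_B = 4 − 1 = 3

rB=3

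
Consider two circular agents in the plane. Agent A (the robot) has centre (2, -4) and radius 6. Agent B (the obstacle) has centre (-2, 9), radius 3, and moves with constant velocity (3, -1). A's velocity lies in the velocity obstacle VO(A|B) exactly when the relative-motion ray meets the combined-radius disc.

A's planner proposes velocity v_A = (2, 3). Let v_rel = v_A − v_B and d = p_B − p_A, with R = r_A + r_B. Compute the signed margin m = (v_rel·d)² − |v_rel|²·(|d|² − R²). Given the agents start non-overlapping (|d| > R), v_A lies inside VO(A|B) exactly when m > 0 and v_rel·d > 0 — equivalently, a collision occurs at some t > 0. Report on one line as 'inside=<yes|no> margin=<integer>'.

d = (-4, 13),  |d|² = 185;  R = 6+3 = 9,  c = 185−9² = 104
v_rel = (-1, 4),  |v_rel|² = 17;  v_rel·d = (-1)·(-4) + (4)·(13) = 56
17·t² − 112·t + 104 = 0  ⇒  m = 56² − 17·104 = 1368
m = 1368 > 0,  v_rel·d = 56 > 0  ⇒  inside

inside=yes margin=1368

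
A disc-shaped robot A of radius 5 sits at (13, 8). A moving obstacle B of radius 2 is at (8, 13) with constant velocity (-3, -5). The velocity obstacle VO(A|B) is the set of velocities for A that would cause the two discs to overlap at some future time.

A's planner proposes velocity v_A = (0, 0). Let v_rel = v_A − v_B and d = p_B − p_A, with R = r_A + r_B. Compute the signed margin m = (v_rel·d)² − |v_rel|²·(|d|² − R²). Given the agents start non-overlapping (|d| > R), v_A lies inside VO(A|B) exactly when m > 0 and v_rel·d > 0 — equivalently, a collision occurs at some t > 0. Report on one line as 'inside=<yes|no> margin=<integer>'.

d = (-5, 5),  |d|² = 50;  R = 5+2 = 7,  c = 50−7² = 1
v_rel = (3, 5),  |v_rel|² = 34;  v_rel·d = (3)·(-5) + (5)·(5) = 10
34·t² − 20·t + 1 = 0  ⇒  m = 10² − 34·1 = 66
m = 66 > 0,  v_rel·d = 10 > 0  ⇒  inside

inside=yes margin=66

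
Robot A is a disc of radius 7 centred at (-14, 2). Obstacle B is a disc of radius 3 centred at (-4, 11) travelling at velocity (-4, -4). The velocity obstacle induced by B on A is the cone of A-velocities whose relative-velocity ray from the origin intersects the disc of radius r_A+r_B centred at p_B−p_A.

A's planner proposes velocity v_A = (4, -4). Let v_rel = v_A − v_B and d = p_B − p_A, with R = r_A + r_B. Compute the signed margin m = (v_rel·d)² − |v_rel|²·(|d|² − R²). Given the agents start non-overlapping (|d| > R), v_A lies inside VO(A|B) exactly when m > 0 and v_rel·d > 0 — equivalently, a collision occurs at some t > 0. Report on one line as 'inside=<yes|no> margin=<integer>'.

d = (10, 9),  |d|² = 181;  R = 7+3 = 10,  c = 181−10² = 81
v_rel = (8, 0),  |v_rel|² = 64;  v_rel·d = (8)·(10) + (0)·(9) = 80
64·t² − 160·t + 81 = 0  ⇒  m = 80² − 64·81 = 1216
m = 1216 > 0,  v_rel·d = 80 > 0  ⇒  inside

inside=yes margin=1216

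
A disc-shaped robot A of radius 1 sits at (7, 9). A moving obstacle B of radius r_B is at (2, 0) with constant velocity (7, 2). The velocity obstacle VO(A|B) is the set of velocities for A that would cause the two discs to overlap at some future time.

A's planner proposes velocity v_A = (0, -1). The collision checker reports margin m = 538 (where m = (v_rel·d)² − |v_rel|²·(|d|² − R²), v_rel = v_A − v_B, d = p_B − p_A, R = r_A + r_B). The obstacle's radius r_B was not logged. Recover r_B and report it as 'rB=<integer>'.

m = 538
d = (-5, -9);  v_rel = (-7, -3),  |v_rel|² = 58
v_rel×d = (-7)·(-9) − (-3)·(-5) = 48
since m = R²·58 − 48²:  R² = (2304 + 538) / 58 = 49
R = √49 = 7  ⇒  r_B = 7 − 1 = 6

rB=6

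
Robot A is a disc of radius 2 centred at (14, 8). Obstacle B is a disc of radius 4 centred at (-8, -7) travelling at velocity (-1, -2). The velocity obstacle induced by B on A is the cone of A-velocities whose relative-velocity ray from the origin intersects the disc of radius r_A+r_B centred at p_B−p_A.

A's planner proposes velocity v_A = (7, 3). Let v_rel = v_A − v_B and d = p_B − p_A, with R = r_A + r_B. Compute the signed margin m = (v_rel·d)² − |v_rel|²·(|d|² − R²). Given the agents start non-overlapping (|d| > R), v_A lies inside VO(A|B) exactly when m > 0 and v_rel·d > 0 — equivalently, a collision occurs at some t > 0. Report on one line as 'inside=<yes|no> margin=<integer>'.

d = (-22, -15),  |d|² = 709;  R = 2+4 = 6,  c = 709−6² = 673
v_rel = (8, 5),  |v_rel|² = 89;  v_rel·d = (8)·(-22) + (5)·(-15) = -251
89·t² + 502·t + 673 = 0  ⇒  m = (-251)² − 89·673 = 3104
m = 3104 > 0,  v_rel·d = -251 < 0  ⇒  outside

inside=no margin=3104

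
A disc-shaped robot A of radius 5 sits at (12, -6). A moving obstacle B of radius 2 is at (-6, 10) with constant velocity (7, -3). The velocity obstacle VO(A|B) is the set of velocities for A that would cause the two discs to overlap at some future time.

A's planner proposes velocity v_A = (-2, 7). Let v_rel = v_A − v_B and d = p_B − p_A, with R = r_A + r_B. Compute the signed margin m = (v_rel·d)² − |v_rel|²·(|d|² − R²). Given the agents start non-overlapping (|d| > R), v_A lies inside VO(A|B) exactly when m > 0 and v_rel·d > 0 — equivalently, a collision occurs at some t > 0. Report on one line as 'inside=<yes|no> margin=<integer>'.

d = (-18, 16),  |d|² = 580;  R = 5+2 = 7,  c = 580−7² = 531
v_rel = (-9, 10),  |v_rel|² = 181;  v_rel·d = (-9)·(-18) + (10)·(16) = 322
181·t² − 644·t + 531 = 0  ⇒  m = 322² − 181·531 = 7573
m = 7573 > 0,  v_rel·d = 322 > 0  ⇒  inside

inside=yes margin=7573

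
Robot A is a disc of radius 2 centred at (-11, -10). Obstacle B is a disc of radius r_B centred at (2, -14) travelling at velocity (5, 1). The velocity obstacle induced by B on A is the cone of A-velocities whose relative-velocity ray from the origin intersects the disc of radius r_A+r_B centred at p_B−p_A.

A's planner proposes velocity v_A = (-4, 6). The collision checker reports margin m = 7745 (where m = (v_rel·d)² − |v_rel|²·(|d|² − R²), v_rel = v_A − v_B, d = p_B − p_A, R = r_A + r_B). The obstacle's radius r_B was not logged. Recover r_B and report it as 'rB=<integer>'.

m = 7745
d = (13, -4);  v_rel = (-9, 5),  |v_rel|² = 106
v_rel×d = (-9)·(-4) − (5)·(13) = -29
since m = R²·106 − (-29)²:  R² = (841 + 7745) / 106 = 81
R = √81 = 9  ⇒  r_B = 9 − 2 = 7

rB=7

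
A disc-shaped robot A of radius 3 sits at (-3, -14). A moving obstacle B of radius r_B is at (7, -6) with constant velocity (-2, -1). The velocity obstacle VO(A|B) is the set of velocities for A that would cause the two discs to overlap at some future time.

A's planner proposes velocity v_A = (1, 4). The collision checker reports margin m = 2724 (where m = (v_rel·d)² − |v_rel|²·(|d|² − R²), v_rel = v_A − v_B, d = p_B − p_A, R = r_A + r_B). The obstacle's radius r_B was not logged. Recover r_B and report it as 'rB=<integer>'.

m = 2724
d = (10, 8);  v_rel = (3, 5),  |v_rel|² = 34
v_rel×d = (3)·(8) − (5)·(10) = -26
since m = R²·34 − (-26)²:  R² = (676 + 2724) / 34 = 100
R = √100 = 10  ⇒  r_B = 10 − 3 = 7

rB=7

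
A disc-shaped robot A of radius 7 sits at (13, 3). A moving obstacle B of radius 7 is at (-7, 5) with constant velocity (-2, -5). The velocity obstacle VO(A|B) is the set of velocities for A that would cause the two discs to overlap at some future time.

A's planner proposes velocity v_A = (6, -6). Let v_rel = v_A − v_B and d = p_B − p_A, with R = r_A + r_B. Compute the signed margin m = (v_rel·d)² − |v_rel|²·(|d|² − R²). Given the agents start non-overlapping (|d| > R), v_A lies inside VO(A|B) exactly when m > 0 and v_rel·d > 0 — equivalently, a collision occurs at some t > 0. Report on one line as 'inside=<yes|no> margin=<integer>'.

d = (-20, 2),  |d|² = 404;  R = 7+7 = 14,  c = 404−14² = 208
v_rel = (8, -1),  |v_rel|² = 65;  v_rel·d = (8)·(-20) + (-1)·(2) = -162
65·t² + 324·t + 208 = 0  ⇒  m = (-162)² − 65·208 = 12724
m = 12724 > 0,  v_rel·d = -162 < 0  ⇒  outside

inside=no margin=12724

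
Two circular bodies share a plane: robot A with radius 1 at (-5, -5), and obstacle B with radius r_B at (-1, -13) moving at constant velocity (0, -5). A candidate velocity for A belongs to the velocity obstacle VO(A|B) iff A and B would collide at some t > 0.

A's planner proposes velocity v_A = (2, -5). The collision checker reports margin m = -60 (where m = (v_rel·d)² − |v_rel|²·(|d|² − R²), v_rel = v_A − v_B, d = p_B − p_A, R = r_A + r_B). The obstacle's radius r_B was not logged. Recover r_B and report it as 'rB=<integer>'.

m = -60
d = (4, -8);  v_rel = (2, 0),  |v_rel|² = 4
v_rel×d = (2)·(-8) − (0)·(4) = -16
since m = R²·4 − (-16)²:  R² = (256 + -60) / 4 = 49
R = √49 = 7  ⇒  r_B = 7 − 1 = 6

rB=6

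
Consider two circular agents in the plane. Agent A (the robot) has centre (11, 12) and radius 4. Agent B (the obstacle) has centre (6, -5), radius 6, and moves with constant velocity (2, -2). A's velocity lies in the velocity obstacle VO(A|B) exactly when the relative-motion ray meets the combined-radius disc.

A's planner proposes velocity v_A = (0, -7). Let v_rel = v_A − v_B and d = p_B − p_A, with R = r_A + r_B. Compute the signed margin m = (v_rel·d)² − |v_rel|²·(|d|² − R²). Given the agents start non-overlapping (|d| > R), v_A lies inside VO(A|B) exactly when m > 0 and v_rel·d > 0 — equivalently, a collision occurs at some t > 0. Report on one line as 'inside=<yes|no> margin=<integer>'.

d = (-5, -17),  |d|² = 314;  R = 4+6 = 10,  c = 314−10² = 214
v_rel = (-2, -5),  |v_rel|² = 29;  v_rel·d = (-2)·(-5) + (-5)·(-17) = 95
29·t² − 190·t + 214 = 0  ⇒  m = 95² − 29·214 = 2819
m = 2819 > 0,  v_rel·d = 95 > 0  ⇒  inside

inside=yes margin=2819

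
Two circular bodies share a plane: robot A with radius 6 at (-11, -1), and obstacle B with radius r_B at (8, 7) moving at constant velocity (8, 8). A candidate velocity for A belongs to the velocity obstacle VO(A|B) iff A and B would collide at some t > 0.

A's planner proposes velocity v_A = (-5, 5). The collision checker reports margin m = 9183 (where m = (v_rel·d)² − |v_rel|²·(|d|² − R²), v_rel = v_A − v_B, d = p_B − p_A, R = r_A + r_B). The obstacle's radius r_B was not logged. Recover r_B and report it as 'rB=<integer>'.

m = 9183
d = (19, 8);  v_rel = (-13, -3),  |v_rel|² = 178
v_rel×d = (-13)·(8) − (-3)·(19) = -47
since m = R²·178 − (-47)²:  R² = (2209 + 9183) / 178 = 64
R = √64 = 8  ⇒  r_B = 8 − 6 = 2

rB=2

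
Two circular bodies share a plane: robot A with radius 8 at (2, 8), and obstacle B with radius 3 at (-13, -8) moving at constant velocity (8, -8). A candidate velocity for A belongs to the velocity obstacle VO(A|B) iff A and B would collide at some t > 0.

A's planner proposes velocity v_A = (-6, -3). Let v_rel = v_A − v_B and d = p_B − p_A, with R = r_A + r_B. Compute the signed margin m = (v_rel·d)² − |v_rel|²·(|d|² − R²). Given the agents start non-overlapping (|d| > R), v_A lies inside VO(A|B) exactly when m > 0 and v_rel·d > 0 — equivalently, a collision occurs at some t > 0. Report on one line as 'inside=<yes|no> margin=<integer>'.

d = (-15, -16),  |d|² = 481;  R = 8+3 = 11,  c = 481−11² = 360
v_rel = (-14, 5),  |v_rel|² = 221;  v_rel·d = (-14)·(-15) + (5)·(-16) = 130
221·t² − 260·t + 360 = 0  ⇒  m = 130² − 221·360 = -62660
m = -62660 < 0,  v_rel·d = 130 > 0  ⇒  outside

inside=no margin=-62660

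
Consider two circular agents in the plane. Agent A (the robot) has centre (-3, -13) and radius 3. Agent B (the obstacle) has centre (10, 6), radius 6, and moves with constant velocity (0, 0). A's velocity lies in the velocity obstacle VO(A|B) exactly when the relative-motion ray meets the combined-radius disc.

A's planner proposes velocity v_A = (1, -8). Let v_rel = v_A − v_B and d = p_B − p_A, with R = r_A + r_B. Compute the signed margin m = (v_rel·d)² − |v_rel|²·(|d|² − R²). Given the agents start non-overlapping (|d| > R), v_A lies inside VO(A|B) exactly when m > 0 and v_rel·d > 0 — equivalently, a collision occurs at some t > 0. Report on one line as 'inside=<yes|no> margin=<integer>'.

d = (13, 19),  |d|² = 530;  R = 3+6 = 9,  c = 530−9² = 449
v_rel = (1, -8),  |v_rel|² = 65;  v_rel·d = (1)·(13) + (-8)·(19) = -139
65·t² + 278·t + 449 = 0  ⇒  m = (-139)² − 65·449 = -9864
m = -9864 < 0,  v_rel·d = -139 < 0  ⇒  outside

inside=no margin=-9864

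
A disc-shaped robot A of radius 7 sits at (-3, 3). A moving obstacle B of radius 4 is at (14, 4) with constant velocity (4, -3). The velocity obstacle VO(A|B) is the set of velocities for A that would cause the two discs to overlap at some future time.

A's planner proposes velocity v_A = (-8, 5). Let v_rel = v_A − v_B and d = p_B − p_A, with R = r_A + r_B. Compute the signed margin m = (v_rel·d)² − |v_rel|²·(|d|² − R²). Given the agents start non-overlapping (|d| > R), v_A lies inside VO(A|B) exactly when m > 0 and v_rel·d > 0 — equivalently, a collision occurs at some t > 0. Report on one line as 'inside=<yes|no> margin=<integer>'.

d = (17, 1),  |d|² = 290;  R = 7+4 = 11,  c = 290−11² = 169
v_rel = (-12, 8),  |v_rel|² = 208;  v_rel·d = (-12)·(17) + (8)·(1) = -196
208·t² + 392·t + 169 = 0  ⇒  m = (-196)² − 208·169 = 3264
m = 3264 > 0,  v_rel·d = -196 < 0  ⇒  outside

inside=no margin=3264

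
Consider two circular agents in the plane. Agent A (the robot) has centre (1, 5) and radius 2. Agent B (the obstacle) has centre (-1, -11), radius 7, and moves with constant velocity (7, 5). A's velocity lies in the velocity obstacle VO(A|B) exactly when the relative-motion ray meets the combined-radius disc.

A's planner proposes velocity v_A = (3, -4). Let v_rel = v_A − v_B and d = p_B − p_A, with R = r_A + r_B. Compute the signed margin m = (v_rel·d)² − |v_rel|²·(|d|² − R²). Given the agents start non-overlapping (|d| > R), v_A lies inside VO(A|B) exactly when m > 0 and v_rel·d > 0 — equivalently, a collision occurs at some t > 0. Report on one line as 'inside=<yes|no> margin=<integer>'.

d = (-2, -16),  |d|² = 260;  R = 2+7 = 9,  c = 260−9² = 179
v_rel = (-4, -9),  |v_rel|² = 97;  v_rel·d = (-4)·(-2) + (-9)·(-16) = 152
97·t² − 304·t + 179 = 0  ⇒  m = 152² − 97·179 = 5741
m = 5741 > 0,  v_rel·d = 152 > 0  ⇒  inside

inside=yes margin=5741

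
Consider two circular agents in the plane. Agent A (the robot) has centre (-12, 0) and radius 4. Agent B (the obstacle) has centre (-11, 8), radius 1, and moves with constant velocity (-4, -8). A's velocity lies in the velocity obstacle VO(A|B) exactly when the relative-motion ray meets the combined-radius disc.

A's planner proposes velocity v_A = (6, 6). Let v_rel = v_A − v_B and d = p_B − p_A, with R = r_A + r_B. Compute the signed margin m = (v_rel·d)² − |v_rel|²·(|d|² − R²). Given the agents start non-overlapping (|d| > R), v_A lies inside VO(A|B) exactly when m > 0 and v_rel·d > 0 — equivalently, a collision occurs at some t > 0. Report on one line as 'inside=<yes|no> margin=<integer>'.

d = (1, 8),  |d|² = 65;  R = 4+1 = 5,  c = 65−5² = 40
v_rel = (10, 14),  |v_rel|² = 296;  v_rel·d = (10)·(1) + (14)·(8) = 122
296·t² − 244·t + 40 = 0  ⇒  m = 122² − 296·40 = 3044
m = 3044 > 0,  v_rel·d = 122 > 0  ⇒  inside

inside=yes margin=3044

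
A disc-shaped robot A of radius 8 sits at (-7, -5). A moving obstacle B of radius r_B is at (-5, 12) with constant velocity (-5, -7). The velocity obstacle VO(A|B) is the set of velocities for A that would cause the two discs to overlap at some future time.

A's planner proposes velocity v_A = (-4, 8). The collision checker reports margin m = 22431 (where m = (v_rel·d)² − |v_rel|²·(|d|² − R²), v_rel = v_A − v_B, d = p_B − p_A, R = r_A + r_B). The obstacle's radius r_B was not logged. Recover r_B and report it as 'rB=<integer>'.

m = 22431
d = (2, 17);  v_rel = (1, 15),  |v_rel|² = 226
v_rel×d = (1)·(17) − (15)·(2) = -13
since m = R²·226 − (-13)²:  R² = (169 + 22431) / 226 = 100
R = √100 = 10  ⇒  r_B = 10 − 8 = 2

rB=2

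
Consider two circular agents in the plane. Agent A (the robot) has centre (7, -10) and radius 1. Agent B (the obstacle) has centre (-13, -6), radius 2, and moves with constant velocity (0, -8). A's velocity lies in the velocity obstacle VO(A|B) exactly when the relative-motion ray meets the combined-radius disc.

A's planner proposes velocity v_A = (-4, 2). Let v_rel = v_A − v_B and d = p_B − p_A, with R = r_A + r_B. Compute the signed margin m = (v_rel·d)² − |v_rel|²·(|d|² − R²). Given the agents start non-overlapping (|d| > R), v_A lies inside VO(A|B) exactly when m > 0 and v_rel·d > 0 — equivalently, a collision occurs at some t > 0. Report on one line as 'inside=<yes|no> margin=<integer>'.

d = (-20, 4),  |d|² = 416;  R = 1+2 = 3,  c = 416−3² = 407
v_rel = (-4, 10),  |v_rel|² = 116;  v_rel·d = (-4)·(-20) + (10)·(4) = 120
116·t² − 240·t + 407 = 0  ⇒  m = 120² − 116·407 = -32812
m = -32812 < 0,  v_rel·d = 120 > 0  ⇒  outside

inside=no margin=-32812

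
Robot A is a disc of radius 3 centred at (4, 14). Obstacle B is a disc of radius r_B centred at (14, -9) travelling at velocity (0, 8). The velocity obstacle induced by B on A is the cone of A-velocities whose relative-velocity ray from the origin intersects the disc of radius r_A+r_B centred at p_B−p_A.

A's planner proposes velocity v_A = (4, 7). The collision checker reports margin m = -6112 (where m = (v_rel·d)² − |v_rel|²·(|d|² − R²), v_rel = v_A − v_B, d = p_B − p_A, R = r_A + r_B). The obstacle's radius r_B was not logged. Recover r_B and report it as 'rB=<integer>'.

m = -6112
d = (10, -23);  v_rel = (4, -1),  |v_rel|² = 17
v_rel×d = (4)·(-23) − (-1)·(10) = -82
since m = R²·17 − (-82)²:  R² = (6724 + -6112) / 17 = 36
R = √36 = 6  ⇒  r_B = 6 − 3 = 3

rB=3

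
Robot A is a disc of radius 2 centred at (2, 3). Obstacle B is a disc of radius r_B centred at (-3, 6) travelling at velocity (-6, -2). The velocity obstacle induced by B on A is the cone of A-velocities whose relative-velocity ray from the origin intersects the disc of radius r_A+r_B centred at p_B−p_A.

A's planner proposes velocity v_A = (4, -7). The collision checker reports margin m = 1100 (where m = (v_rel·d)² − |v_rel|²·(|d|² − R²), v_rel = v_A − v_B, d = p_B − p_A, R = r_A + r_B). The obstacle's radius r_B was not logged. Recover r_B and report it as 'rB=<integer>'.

m = 1100
d = (-5, 3);  v_rel = (10, -5),  |v_rel|² = 125
v_rel×d = (10)·(3) − (-5)·(-5) = 5
since m = R²·125 − 5²:  R² = (25 + 1100) / 125 = 9
R = √9 = 3  ⇒  r_B = 3 − 2 = 1

rB=1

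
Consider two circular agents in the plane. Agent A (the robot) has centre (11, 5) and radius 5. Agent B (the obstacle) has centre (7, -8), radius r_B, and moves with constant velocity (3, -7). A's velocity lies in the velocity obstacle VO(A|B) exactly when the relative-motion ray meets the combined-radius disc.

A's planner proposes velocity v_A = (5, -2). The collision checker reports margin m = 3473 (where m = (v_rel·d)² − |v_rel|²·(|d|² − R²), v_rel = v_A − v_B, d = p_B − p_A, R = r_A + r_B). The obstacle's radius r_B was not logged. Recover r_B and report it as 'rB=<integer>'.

m = 3473
d = (-4, -13);  v_rel = (2, 5),  |v_rel|² = 29
v_rel×d = (2)·(-13) − (5)·(-4) = -6
since m = R²·29 − (-6)²:  R² = (36 + 3473) / 29 = 121
R = √121 = 11  ⇒  r_B = 11 − 5 = 6

rB=6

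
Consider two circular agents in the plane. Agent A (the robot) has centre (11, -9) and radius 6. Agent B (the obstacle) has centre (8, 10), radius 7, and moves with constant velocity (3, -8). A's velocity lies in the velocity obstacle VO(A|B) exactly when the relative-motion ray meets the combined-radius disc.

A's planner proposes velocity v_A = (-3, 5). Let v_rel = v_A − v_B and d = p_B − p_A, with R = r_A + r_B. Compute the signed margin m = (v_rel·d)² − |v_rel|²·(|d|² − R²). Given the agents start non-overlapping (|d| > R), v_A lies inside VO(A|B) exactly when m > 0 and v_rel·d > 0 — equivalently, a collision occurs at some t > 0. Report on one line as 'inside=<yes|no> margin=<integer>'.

d = (-3, 19),  |d|² = 370;  R = 6+7 = 13,  c = 370−13² = 201
v_rel = (-6, 13),  |v_rel|² = 205;  v_rel·d = (-6)·(-3) + (13)·(19) = 265
205·t² − 530·t + 201 = 0  ⇒  m = 265² − 205·201 = 29020
m = 29020 > 0,  v_rel·d = 265 > 0  ⇒  inside

inside=yes margin=29020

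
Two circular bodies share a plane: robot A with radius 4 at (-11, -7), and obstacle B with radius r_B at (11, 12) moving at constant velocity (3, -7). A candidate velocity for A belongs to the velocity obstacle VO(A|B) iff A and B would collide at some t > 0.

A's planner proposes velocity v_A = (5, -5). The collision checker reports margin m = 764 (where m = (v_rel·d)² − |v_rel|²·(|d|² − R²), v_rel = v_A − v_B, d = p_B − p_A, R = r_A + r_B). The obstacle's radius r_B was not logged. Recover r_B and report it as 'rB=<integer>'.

m = 764
d = (22, 19);  v_rel = (2, 2),  |v_rel|² = 8
v_rel×d = (2)·(19) − (2)·(22) = -6
since m = R²·8 − (-6)²:  R² = (36 + 764) / 8 = 100
R = √100 = 10  ⇒  r_B = 10 − 4 = 6

rB=6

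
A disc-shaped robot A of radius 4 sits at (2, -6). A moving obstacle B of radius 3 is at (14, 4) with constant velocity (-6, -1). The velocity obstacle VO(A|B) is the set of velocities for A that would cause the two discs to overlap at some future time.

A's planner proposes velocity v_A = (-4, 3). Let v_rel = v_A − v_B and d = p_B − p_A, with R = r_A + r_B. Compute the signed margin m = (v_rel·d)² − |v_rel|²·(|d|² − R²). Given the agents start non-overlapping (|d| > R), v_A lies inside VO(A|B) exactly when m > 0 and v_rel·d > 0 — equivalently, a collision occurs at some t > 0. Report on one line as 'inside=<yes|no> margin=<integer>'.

d = (12, 10),  |d|² = 244;  R = 4+3 = 7,  c = 244−7² = 195
v_rel = (2, 4),  |v_rel|² = 20;  v_rel·d = (2)·(12) + (4)·(10) = 64
20·t² − 128·t + 195 = 0  ⇒  m = 64² − 20·195 = 196
m = 196 > 0,  v_rel·d = 64 > 0  ⇒  inside

inside=yes margin=196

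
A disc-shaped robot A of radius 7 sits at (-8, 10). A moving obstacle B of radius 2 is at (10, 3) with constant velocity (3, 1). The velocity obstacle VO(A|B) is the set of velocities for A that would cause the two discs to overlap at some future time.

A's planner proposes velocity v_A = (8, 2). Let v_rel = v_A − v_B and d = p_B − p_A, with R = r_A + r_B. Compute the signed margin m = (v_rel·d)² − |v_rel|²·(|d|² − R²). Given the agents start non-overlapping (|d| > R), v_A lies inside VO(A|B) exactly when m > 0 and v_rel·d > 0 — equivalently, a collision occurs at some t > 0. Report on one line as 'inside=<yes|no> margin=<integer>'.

d = (18, -7),  |d|² = 373;  R = 7+2 = 9,  c = 373−9² = 292
v_rel = (5, 1),  |v_rel|² = 26;  v_rel·d = (5)·(18) + (1)·(-7) = 83
26·t² − 166·t + 292 = 0  ⇒  m = 83² − 26·292 = -703
m = -703 < 0,  v_rel·d = 83 > 0  ⇒  outside

inside=no margin=-703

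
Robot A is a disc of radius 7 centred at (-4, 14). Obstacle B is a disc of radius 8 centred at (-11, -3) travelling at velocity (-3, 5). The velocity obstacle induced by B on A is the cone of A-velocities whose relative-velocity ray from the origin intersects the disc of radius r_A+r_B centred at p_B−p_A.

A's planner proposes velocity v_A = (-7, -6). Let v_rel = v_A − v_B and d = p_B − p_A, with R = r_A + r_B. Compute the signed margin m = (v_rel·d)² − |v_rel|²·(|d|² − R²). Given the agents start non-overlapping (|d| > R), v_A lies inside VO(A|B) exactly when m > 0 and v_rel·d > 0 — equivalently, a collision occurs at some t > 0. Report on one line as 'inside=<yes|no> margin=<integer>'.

d = (-7, -17),  |d|² = 338;  R = 7+8 = 15,  c = 338−15² = 113
v_rel = (-4, -11),  |v_rel|² = 137;  v_rel·d = (-4)·(-7) + (-11)·(-17) = 215
137·t² − 430·t + 113 = 0  ⇒  m = 215² − 137·113 = 30744
m = 30744 > 0,  v_rel·d = 215 > 0  ⇒  inside

inside=yes margin=30744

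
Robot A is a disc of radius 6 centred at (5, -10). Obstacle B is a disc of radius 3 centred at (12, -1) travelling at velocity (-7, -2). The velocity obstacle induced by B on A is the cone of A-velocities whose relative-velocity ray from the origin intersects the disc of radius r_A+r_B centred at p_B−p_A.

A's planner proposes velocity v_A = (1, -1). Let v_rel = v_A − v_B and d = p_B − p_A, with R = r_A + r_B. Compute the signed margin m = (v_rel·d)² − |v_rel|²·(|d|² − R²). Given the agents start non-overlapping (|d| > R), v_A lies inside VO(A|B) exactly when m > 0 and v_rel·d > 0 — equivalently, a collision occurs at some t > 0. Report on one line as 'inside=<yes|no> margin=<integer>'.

d = (7, 9),  |d|² = 130;  R = 6+3 = 9,  c = 130−9² = 49
v_rel = (8, 1),  |v_rel|² = 65;  v_rel·d = (8)·(7) + (1)·(9) = 65
65·t² − 130·t + 49 = 0  ⇒  m = 65² − 65·49 = 1040
m = 1040 > 0,  v_rel·d = 65 > 0  ⇒  inside

inside=yes margin=1040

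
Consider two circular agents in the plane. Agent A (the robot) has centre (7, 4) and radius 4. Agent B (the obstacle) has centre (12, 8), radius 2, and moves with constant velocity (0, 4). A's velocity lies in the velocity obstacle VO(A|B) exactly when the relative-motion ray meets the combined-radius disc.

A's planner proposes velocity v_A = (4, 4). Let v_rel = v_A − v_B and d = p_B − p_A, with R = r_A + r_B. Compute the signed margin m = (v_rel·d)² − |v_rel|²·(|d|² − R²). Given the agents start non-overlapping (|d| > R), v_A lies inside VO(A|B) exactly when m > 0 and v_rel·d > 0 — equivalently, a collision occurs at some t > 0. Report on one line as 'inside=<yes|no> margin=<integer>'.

d = (5, 4),  |d|² = 41;  R = 4+2 = 6,  c = 41−6² = 5
v_rel = (4, 0),  |v_rel|² = 16;  v_rel·d = (4)·(5) + (0)·(4) = 20
16·t² − 40·t + 5 = 0  ⇒  m = 20² − 16·5 = 320
m = 320 > 0,  v_rel·d = 20 > 0  ⇒  inside

inside=yes margin=320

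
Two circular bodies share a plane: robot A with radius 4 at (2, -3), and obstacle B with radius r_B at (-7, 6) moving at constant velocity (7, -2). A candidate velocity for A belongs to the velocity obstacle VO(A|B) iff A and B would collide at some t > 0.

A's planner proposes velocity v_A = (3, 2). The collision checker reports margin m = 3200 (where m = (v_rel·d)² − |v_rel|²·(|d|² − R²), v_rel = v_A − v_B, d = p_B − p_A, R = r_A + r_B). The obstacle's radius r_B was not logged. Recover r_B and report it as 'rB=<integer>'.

m = 3200
d = (-9, 9);  v_rel = (-4, 4),  |v_rel|² = 32
v_rel×d = (-4)·(9) − (4)·(-9) = 0
since m = R²·32 − 0²:  R² = (0 + 3200) / 32 = 100
R = √100 = 10  ⇒  r_B = 10 − 4 = 6

rB=6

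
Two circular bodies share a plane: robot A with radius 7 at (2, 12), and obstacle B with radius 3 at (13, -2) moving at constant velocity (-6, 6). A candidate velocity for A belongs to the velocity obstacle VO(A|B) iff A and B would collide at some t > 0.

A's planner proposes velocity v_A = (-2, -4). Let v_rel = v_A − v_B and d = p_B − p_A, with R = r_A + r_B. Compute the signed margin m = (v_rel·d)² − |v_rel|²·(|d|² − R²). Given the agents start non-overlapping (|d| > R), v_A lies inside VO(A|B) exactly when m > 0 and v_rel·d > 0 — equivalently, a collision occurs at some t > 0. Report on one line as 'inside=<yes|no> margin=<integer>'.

d = (11, -14),  |d|² = 317;  R = 7+3 = 10,  c = 317−10² = 217
v_rel = (4, -10),  |v_rel|² = 116;  v_rel·d = (4)·(11) + (-10)·(-14) = 184
116·t² − 368·t + 217 = 0  ⇒  m = 184² − 116·217 = 8684
m = 8684 > 0,  v_rel·d = 184 > 0  ⇒  inside

inside=yes margin=8684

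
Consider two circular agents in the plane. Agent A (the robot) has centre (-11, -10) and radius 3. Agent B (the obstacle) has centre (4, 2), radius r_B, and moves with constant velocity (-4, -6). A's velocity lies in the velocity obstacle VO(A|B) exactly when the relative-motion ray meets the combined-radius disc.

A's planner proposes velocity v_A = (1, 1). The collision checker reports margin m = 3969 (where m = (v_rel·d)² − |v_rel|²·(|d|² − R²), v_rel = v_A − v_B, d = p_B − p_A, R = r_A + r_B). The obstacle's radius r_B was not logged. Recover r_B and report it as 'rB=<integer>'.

m = 3969
d = (15, 12);  v_rel = (5, 7),  |v_rel|² = 74
v_rel×d = (5)·(12) − (7)·(15) = -45
since m = R²·74 − (-45)²:  R² = (2025 + 3969) / 74 = 81
R = √81 = 9  ⇒  r_B = 9 − 3 = 6

rB=6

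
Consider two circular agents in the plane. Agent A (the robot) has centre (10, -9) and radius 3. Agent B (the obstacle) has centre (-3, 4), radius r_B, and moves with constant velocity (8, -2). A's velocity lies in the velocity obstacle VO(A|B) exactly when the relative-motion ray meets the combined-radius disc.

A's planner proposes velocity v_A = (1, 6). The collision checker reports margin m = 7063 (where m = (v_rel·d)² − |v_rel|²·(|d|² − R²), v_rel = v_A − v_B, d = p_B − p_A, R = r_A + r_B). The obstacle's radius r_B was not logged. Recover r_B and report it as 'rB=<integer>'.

m = 7063
d = (-13, 13);  v_rel = (-7, 8),  |v_rel|² = 113
v_rel×d = (-7)·(13) − (8)·(-13) = 13
since m = R²·113 − 13²:  R² = (169 + 7063) / 113 = 64
R = √64 = 8  ⇒  r_B = 8 − 3 = 5

rB=5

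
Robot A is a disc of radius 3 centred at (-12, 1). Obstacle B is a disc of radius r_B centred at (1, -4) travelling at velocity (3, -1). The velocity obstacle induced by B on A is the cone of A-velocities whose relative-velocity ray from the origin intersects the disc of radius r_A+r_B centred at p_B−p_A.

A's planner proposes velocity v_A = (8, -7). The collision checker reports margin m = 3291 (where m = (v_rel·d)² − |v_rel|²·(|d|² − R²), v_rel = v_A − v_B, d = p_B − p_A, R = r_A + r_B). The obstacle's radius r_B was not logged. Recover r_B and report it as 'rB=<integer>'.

m = 3291
d = (13, -5);  v_rel = (5, -6),  |v_rel|² = 61
v_rel×d = (5)·(-5) − (-6)·(13) = 53
since m = R²·61 − 53²:  R² = (2809 + 3291) / 61 = 100
R = √100 = 10  ⇒  r_B = 10 − 3 = 7

rB=7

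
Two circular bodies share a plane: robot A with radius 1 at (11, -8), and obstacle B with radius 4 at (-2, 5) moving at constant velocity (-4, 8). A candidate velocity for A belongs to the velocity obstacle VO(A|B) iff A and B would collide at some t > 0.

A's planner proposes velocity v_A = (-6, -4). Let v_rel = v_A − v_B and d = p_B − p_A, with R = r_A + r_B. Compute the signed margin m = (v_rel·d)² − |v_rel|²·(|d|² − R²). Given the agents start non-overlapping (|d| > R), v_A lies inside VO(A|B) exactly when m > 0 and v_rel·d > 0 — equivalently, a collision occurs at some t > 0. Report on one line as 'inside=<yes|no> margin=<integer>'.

d = (-13, 13),  |d|² = 338;  R = 1+4 = 5,  c = 338−5² = 313
v_rel = (-2, -12),  |v_rel|² = 148;  v_rel·d = (-2)·(-13) + (-12)·(13) = -130
148·t² + 260·t + 313 = 0  ⇒  m = (-130)² − 148·313 = -29424
m = -29424 < 0,  v_rel·d = -130 < 0  ⇒  outside

inside=no margin=-29424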